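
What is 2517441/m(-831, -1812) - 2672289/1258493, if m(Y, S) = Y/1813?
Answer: -1914638654202976/348602561 ≈ -5.4923e+6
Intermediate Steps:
m(Y, S) = Y/1813 (m(Y, S) = Y*(1/1813) = Y/1813)
2517441/m(-831, -1812) - 2672289/1258493 = 2517441/(((1/1813)*(-831))) - 2672289/1258493 = 2517441/(-831/1813) - 2672289*1/1258493 = 2517441*(-1813/831) - 2672289/1258493 = -1521373511/277 - 2672289/1258493 = -1914638654202976/348602561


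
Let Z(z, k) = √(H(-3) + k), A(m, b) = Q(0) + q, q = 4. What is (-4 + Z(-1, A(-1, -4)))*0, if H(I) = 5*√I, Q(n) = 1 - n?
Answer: 0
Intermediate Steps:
A(m, b) = 5 (A(m, b) = (1 - 1*0) + 4 = (1 + 0) + 4 = 1 + 4 = 5)
Z(z, k) = √(k + 5*I*√3) (Z(z, k) = √(5*√(-3) + k) = √(5*(I*√3) + k) = √(5*I*√3 + k) = √(k + 5*I*√3))
(-4 + Z(-1, A(-1, -4)))*0 = (-4 + √(5 + 5*I*√3))*0 = 0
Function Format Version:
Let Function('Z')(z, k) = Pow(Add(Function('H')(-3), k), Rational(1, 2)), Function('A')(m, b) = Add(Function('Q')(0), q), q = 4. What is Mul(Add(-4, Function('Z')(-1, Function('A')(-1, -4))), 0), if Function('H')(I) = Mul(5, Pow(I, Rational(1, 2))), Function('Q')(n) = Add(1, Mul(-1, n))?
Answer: 0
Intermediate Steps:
Function('A')(m, b) = 5 (Function('A')(m, b) = Add(Add(1, Mul(-1, 0)), 4) = Add(Add(1, 0), 4) = Add(1, 4) = 5)
Function('Z')(z, k) = Pow(Add(k, Mul(5, I, Pow(3, Rational(1, 2)))), Rational(1, 2)) (Function('Z')(z, k) = Pow(Add(Mul(5, Pow(-3, Rational(1, 2))), k), Rational(1, 2)) = Pow(Add(Mul(5, Mul(I, Pow(3, Rational(1, 2)))), k), Rational(1, 2)) = Pow(Add(Mul(5, I, Pow(3, Rational(1, 2))), k), Rational(1, 2)) = Pow(Add(k, Mul(5, I, Pow(3, Rational(1, 2)))), Rational(1, 2)))
Mul(Add(-4, Function('Z')(-1, Function('A')(-1, -4))), 0) = Mul(Add(-4, Pow(Add(5, Mul(5, I, Pow(3, Rational(1, 2)))), Rational(1, 2))), 0) = 0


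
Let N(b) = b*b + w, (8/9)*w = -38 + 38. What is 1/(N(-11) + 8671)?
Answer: 1/8792 ≈ 0.00011374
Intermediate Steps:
w = 0 (w = 9*(-38 + 38)/8 = (9/8)*0 = 0)
N(b) = b² (N(b) = b*b + 0 = b² + 0 = b²)
1/(N(-11) + 8671) = 1/((-11)² + 8671) = 1/(121 + 8671) = 1/8792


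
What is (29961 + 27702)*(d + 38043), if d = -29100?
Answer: 515680209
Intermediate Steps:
(29961 + 27702)*(d + 38043) = (29961 + 27702)*(-29100 + 38043) = 57663*8943 = 515680209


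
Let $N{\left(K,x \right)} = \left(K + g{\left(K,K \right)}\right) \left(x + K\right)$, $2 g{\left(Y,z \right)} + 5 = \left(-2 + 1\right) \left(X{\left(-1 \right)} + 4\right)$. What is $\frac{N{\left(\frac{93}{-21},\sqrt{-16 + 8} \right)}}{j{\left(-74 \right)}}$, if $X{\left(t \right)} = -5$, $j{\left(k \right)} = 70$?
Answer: $\frac{279}{686} - \frac{9 i \sqrt{2}}{49} \approx 0.40671 - 0.25975 i$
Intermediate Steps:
$g{\left(Y,z \right)} = -2$ ($g{\left(Y,z \right)} = - \frac{5}{2} + \frac{\left(-2 + 1\right) \left(-5 + 4\right)}{2} = - \frac{5}{2} + \frac{\left(-1\right) \left(-1\right)}{2} = - \frac{5}{2} + \frac{1}{2} \cdot 1 = - \frac{5}{2} + \frac{1}{2} = -2$)
$N{\left(K,x \right)} = \left(-2 + K\right) \left(K + x\right)$ ($N{\left(K,x \right)} = \left(K - 2\right) \left(x + K\right) = \left(-2 + K\right) \left(K + x\right)$)
$\frac{N{\left(\frac{93}{-21},\sqrt{-16 + 8} \right)}}{j{\left(-74 \right)}} = \frac{\left(\frac{93}{-21}\right)^{2} - 2 \frac{93}{-21} - 2 \sqrt{-16 + 8} + \frac{93}{-21} \sqrt{-16 + 8}}{70} = \left(\left(93 \left(- \frac{1}{21}\right)\right)^{2} - 2 \cdot 93 \left(- \frac{1}{21}\right) - 2 \sqrt{-8} + 93 \left(- \frac{1}{21}\right) \sqrt{-8}\right) \frac{1}{70} = \left(\left(- \frac{31}{7}\right)^{2} - - \frac{62}{7} - 2 \cdot 2 i \sqrt{2} - \frac{31 \cdot 2 i \sqrt{2}}{7}\right) \frac{1}{70} = \left(\frac{961}{49} + \frac{62}{7} - 4 i \sqrt{2} - \frac{62 i \sqrt{2}}{7}\right) \frac{1}{70} = \left(\frac{1395}{49} - \frac{90 i \sqrt{2}}{7}\right) \frac{1}{70} = \frac{279}{686} - \frac{9 i \sqrt{2}}{49}$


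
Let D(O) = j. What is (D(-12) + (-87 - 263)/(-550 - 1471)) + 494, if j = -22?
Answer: 954262/2021 ≈ 472.17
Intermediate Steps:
D(O) = -22
(D(-12) + (-87 - 263)/(-550 - 1471)) + 494 = (-22 + (-87 - 263)/(-550 - 1471)) + 494 = (-22 - 350/(-2021)) + 494 = (-22 - 350*(-1/2021)) + 494 = (-22 + 350/2021) + 494 = -44112/2021 + 494 = 954262/2021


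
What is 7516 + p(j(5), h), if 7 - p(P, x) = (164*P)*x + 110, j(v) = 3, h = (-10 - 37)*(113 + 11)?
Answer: 2874789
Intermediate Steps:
h = -5828 (h = -47*124 = -5828)
p(P, x) = -103 - 164*P*x (p(P, x) = 7 - ((164*P)*x + 110) = 7 - (164*P*x + 110) = 7 - (110 + 164*P*x) = 7 + (-110 - 164*P*x) = -103 - 164*P*x)
7516 + p(j(5), h) = 7516 + (-103 - 164*3*(-5828)) = 7516 + (-103 + 2867376) = 7516 + 2867273 = 2874789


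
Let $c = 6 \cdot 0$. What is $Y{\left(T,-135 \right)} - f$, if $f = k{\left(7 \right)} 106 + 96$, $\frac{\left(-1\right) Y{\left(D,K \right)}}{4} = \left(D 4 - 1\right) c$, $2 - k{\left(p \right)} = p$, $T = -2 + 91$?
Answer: $434$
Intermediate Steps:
$T = 89$
$k{\left(p \right)} = 2 - p$
$c = 0$
$Y{\left(D,K \right)} = 0$ ($Y{\left(D,K \right)} = - 4 \left(D 4 - 1\right) 0 = - 4 \left(4 D - 1\right) 0 = - 4 \left(-1 + 4 D\right) 0 = \left(-4\right) 0 = 0$)
$f = -434$ ($f = \left(2 - 7\right) 106 + 96 = \left(-5\right) 106 + 96 = -530 + 96 = -434$)
$Y{\left(T,-135 \right)} - f = 0 - -434 = 0 + 434 = 434$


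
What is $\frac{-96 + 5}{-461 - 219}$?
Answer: $\frac{91}{680} \approx 0.13382$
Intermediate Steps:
$\frac{-96 + 5}{-461 - 219} = - \frac{91}{-680} = \left(-91\right) \left(- \frac{1}{680}\right) = \frac{91}{680}$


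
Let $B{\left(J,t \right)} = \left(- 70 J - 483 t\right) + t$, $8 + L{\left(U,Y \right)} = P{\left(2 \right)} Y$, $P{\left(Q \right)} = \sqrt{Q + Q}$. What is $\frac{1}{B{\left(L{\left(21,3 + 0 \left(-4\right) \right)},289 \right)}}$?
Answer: $- \frac{1}{139158} \approx -7.1861 \cdot 10^{-6}$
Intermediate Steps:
$P{\left(Q \right)} = \sqrt{2} \sqrt{Q}$ ($P{\left(Q \right)} = \sqrt{2 Q} = \sqrt{2} \sqrt{Q}$)
$L{\left(U,Y \right)} = -8 + 2 Y$ ($L{\left(U,Y \right)} = -8 + \sqrt{2} \sqrt{2} Y = -8 + 2 Y$)
$B{\left(J,t \right)} = - 482 t - 70 J$ ($B{\left(J,t \right)} = \left(- 483 t - 70 J\right) + t = - 482 t - 70 J$)
$\frac{1}{B{\left(L{\left(21,3 + 0 \left(-4\right) \right)},289 \right)}} = \frac{1}{\left(-482\right) 289 - 70 \left(-8 + 2 \left(3 + 0 \left(-4\right)\right)\right)} = \frac{1}{-139298 - 70 \left(-8 + 2 \left(3 + 0\right)\right)} = \frac{1}{-139298 - 70 \left(-8 + 2 \cdot 3\right)} = \frac{1}{-139298 - 70 \left(-8 + 6\right)} = \frac{1}{-139298 - -140} = \frac{1}{-139298 + 140} = \frac{1}{-139158} = - \frac{1}{139158}$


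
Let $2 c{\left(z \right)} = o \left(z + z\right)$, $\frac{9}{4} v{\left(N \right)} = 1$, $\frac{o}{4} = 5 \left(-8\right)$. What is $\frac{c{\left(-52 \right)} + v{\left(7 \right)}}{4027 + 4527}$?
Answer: $\frac{37442}{38493} \approx 0.9727$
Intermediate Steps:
$o = -160$ ($o = 4 \cdot 5 \left(-8\right) = 4 \left(-40\right) = -160$)
$v{\left(N \right)} = \frac{4}{9}$ ($v{\left(N \right)} = \frac{4}{9} \cdot 1 = \frac{4}{9}$)
$c{\left(z \right)} = - 160 z$ ($c{\left(z \right)} = \frac{\left(-160\right) \left(z + z\right)}{2} = \frac{\left(-160\right) 2 z}{2} = \frac{\left(-320\right) z}{2} = - 160 z$)
$\frac{c{\left(-52 \right)} + v{\left(7 \right)}}{4027 + 4527} = \frac{\left(-160\right) \left(-52\right) + \frac{4}{9}}{4027 + 4527} = \frac{8320 + \frac{4}{9}}{8554} = \frac{74884}{9} \cdot \frac{1}{8554} = \frac{37442}{38493}$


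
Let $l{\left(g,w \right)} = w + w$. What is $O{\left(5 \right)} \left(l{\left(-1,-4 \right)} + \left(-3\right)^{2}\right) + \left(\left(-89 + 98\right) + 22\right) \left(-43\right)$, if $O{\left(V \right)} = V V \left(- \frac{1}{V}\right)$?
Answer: $-1338$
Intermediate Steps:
$l{\left(g,w \right)} = 2 w$
$O{\left(V \right)} = - V$ ($O{\left(V \right)} = V^{2} \left(- \frac{1}{V}\right) = - V$)
$O{\left(5 \right)} \left(l{\left(-1,-4 \right)} + \left(-3\right)^{2}\right) + \left(\left(-89 + 98\right) + 22\right) \left(-43\right) = \left(-1\right) 5 \left(2 \left(-4\right) + \left(-3\right)^{2}\right) + \left(\left(-89 + 98\right) + 22\right) \left(-43\right) = - 5 \left(-8 + 9\right) + \left(9 + 22\right) \left(-43\right) = \left(-5\right) 1 + 31 \left(-43\right) = -5 - 1333 = -1338$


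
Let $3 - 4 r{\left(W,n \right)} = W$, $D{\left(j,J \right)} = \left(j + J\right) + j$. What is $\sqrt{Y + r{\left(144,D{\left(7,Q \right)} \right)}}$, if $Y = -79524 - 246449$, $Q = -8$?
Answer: $\frac{i \sqrt{1304033}}{2} \approx 570.97 i$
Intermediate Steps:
$D{\left(j,J \right)} = J + 2 j$ ($D{\left(j,J \right)} = \left(J + j\right) + j = J + 2 j$)
$r{\left(W,n \right)} = \frac{3}{4} - \frac{W}{4}$
$Y = -325973$ ($Y = -79524 - 246449 = -325973$)
$\sqrt{Y + r{\left(144,D{\left(7,Q \right)} \right)}} = \sqrt{-325973 + \left(\frac{3}{4} - 36\right)} = \sqrt{-325973 - \frac{141}{4}} = \sqrt{- \frac{1304033}{4}} = \frac{i \sqrt{1304033}}{2}$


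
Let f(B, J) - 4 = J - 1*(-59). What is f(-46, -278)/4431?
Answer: -215/4431 ≈ -0.048522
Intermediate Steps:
f(B, J) = 63 + J (f(B, J) = 4 + (J - 1*(-59)) = 4 + (J + 59) = 4 + (59 + J) = 63 + J)
f(-46, -278)/4431 = (63 - 278)/4431 = -215*1/4431 = -215/4431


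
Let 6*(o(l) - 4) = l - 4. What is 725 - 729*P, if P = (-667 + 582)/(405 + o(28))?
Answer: 361390/413 ≈ 875.04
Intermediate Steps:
o(l) = 10/3 + l/6 (o(l) = 4 + (l - 4)/6 = 4 + (-4 + l)/6 = 4 + (-⅔ + l/6) = 10/3 + l/6)
P = -85/413 (P = (-667 + 582)/(405 + (10/3 + (⅙)*28)) = -85/(405 + (10/3 + 14/3)) = -85/(405 + 8) = -85/413 ≈ -0.20581)
725 - 729*P = 725 - 729*(-85/413) = 725 + 61965/413 = 361390/413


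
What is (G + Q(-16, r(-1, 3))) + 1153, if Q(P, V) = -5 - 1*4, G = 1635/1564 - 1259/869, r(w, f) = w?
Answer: 1554280443/1359116 ≈ 1143.6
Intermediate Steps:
G = -548261/1359116 (G = 1635*(1/1564) - 1259*1/869 = 1635/1564 - 1259/869 = -548261/1359116 ≈ -0.40340)
Q(P, V) = -9 (Q(P, V) = -5 - 4 = -9)
(G + Q(-16, r(-1, 3))) + 1153 = (-548261/1359116 - 9) + 1153 = -12780305/1359116 + 1153 = 1554280443/1359116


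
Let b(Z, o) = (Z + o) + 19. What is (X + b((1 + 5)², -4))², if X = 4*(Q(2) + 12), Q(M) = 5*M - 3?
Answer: 16129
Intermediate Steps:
b(Z, o) = 19 + Z + o
Q(M) = -3 + 5*M
X = 76 (X = 4*((-3 + 5*2) + 12) = 4*((-3 + 10) + 12) = 4*(7 + 12) = 4*19 = 76)
(X + b((1 + 5)², -4))² = (76 + (19 + (1 + 5)² - 4))² = (76 + (19 + 6² - 4))² = (76 + (19 + 36 - 4))² = (76 + 51)² = 127² = 16129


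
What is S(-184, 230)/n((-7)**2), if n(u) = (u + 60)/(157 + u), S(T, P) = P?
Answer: 47380/109 ≈ 434.68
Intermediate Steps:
n(u) = (60 + u)/(157 + u)
S(-184, 230)/n((-7)**2) = 230/(((60 + (-7)**2)/(157 + (-7)**2))) = 230/(((60 + 49)/(157 + 49))) = 230/((109/206)) = 230/(((1/206)*109)) = 230/(109/206) = 230*(206/109) = 47380/109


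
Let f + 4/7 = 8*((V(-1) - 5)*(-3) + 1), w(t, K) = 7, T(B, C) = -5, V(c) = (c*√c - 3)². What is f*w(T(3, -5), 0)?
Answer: -452 - 1008*I ≈ -452.0 - 1008.0*I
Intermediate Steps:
V(c) = (-3 + c^(3/2))² (V(c) = (c^(3/2) - 3)² = (-3 + c^(3/2))²)
f = 892/7 - 24*(-3 - I)² (f = -4/7 + 8*(((-3 + (-1)^(3/2))² - 5)*(-3) + 1) = -4/7 + 8*(((-3 - I)² - 5)*(-3) + 1) = -4/7 + 8*((-5 + (-3 - I)²)*(-3) + 1) = -4/7 + 8*((15 - 3*(-3 - I)²) + 1) = -4/7 + 8*(16 - 3*(-3 - I)²) = -4/7 + (128 - 24*(-3 - I)²) = 892/7 - 24*(-3 - I)² ≈ -64.571 - 144.0*I)
f*w(T(3, -5), 0) = (-452/7 - 144*I)*7 = -452 - 1008*I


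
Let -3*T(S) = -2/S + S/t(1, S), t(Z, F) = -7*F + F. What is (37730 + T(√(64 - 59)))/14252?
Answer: 679141/256536 + √5/106890 ≈ 2.6474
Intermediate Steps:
t(Z, F) = -6*F
T(S) = 1/18 + 2/(3*S) (T(S) = -(-2/S + S/((-6*S)))/3 = -(-2/S + S*(-1/(6*S)))/3 = -(-2/S - ⅙)/3 = -(-⅙ - 2/S)/3 = 1/18 + 2/(3*S))
(37730 + T(√(64 - 59)))/14252 = (37730 + (12 + √(64 - 59))/(18*(√(64 - 59))))/14252 = (37730 + (12 + √5)/(18*(√5)))*(1/14252) = (37730 + (√5/5)*(12 + √5)/18)*(1/14252) = (37730 + √5*(12 + √5)/90)*(1/14252) = 2695/1018 + √5*(12 + √5)/1282680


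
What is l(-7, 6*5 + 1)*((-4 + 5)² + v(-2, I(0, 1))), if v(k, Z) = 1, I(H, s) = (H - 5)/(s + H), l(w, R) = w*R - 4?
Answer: -442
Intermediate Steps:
l(w, R) = -4 + R*w (l(w, R) = R*w - 4 = -4 + R*w)
I(H, s) = (-5 + H)/(H + s)
l(-7, 6*5 + 1)*((-4 + 5)² + v(-2, I(0, 1))) = (-4 + (6*5 + 1)*(-7))*((-4 + 5)² + 1) = (-4 + (30 + 1)*(-7))*(1² + 1) = (-4 + 31*(-7))*(1 + 1) = (-4 - 217)*2 = -221*2 = -442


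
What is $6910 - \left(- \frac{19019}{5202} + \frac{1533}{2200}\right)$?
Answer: $\frac{39557335567}{5722200} \approx 6913.0$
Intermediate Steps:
$6910 - \left(- \frac{19019}{5202} + \frac{1533}{2200}\right) = 6910 - - \frac{16933567}{5722200} = 6910 + \left(\frac{19019}{5202} - \frac{1533}{2200}\right) = 6910 + \frac{16933567}{5722200} = \frac{39557335567}{5722200}$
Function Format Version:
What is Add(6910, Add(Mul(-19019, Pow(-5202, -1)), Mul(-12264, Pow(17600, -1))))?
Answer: Rational(39557335567, 5722200) ≈ 6913.0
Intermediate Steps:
Add(6910, Add(Mul(-19019, Pow(-5202, -1)), Mul(-12264, Pow(17600, -1)))) = Add(6910, Add(Mul(-19019, Rational(-1, 5202)), Mul(-12264, Rational(1, 17600)))) = Add(6910, Add(Rational(19019, 5202), Rational(-1533, 2200))) = Add(6910, Rational(16933567, 5722200)) = Rational(39557335567, 5722200)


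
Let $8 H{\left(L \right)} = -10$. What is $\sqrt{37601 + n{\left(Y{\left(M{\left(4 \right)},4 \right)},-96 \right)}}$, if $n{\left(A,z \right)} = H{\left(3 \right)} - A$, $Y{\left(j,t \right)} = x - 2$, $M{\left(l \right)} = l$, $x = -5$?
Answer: $\frac{\sqrt{150427}}{2} \approx 193.92$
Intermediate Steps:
$H{\left(L \right)} = - \frac{5}{4}$ ($H{\left(L \right)} = \frac{1}{8} \left(-10\right) = - \frac{5}{4}$)
$Y{\left(j,t \right)} = -7$ ($Y{\left(j,t \right)} = -5 - 2 = -7$)
$n{\left(A,z \right)} = - \frac{5}{4} - A$
$\sqrt{37601 + n{\left(Y{\left(M{\left(4 \right)},4 \right)},-96 \right)}} = \sqrt{37601 - - \frac{23}{4}} = \sqrt{37601 + \left(- \frac{5}{4} + 7\right)} = \sqrt{37601 + \frac{23}{4}} = \sqrt{\frac{150427}{4}} = \frac{\sqrt{150427}}{2}$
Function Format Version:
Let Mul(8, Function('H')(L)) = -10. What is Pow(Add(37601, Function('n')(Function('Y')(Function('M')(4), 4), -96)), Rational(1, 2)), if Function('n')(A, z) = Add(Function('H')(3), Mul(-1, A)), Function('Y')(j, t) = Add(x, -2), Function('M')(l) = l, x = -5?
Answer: Mul(Rational(1, 2), Pow(150427, Rational(1, 2))) ≈ 193.92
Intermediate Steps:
Function('H')(L) = Rational(-5, 4) (Function('H')(L) = Mul(Rational(1, 8), -10) = Rational(-5, 4))
Function('Y')(j, t) = -7 (Function('Y')(j, t) = Add(-5, -2) = -7)
Function('n')(A, z) = Add(Rational(-5, 4), Mul(-1, A))
Pow(Add(37601, Function('n')(Function('Y')(Function('M')(4), 4), -96)), Rational(1, 2)) = Pow(Add(37601, Add(Rational(-5, 4), Mul(-1, -7))), Rational(1, 2)) = Pow(Add(37601, Add(Rational(-5, 4), 7)), Rational(1, 2)) = Pow(Add(37601, Rational(23, 4)), Rational(1, 2)) = Pow(Rational(150427, 4), Rational(1, 2)) = Mul(Rational(1, 2), Pow(150427, Rational(1, 2)))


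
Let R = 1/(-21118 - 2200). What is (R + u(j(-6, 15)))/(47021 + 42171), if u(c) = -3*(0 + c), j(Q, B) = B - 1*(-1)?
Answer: -1119265/2079779056 ≈ -0.00053817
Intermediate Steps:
j(Q, B) = 1 + B (j(Q, B) = B + 1 = 1 + B)
u(c) = -3*c
R = -1/23318 (R = 1/(-23318) = -1/23318 ≈ -4.2885e-5)
(R + u(j(-6, 15)))/(47021 + 42171) = (-1/23318 - 3*(1 + 15))/(47021 + 42171) = (-1/23318 - 3*16)/89192 = (-1/23318 - 48)*(1/89192) = -1119265/23318*1/89192 = -1119265/2079779056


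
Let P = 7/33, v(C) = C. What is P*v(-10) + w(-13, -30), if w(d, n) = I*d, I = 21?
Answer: -9079/33 ≈ -275.12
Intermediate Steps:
P = 7/33 (P = 7*(1/33) = 7/33 ≈ 0.21212)
w(d, n) = 21*d
P*v(-10) + w(-13, -30) = (7/33)*(-10) + 21*(-13) = -70/33 - 273 = -9079/33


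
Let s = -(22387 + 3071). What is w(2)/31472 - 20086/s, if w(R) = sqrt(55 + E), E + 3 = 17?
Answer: 10043/12729 + sqrt(69)/31472 ≈ 0.78925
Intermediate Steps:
s = -25458 (s = -1*25458 = -25458)
E = 14 (E = -3 + 17 = 14)
w(R) = sqrt(69) (w(R) = sqrt(55 + 14) = sqrt(69))
w(2)/31472 - 20086/s = sqrt(69)/31472 - 20086/(-25458) = sqrt(69)*(1/31472) - 20086*(-1/25458) = sqrt(69)/31472 + 10043/12729 = 10043/12729 + sqrt(69)/31472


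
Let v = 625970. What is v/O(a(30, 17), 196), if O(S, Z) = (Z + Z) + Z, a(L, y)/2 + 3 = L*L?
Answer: 312985/294 ≈ 1064.6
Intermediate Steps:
a(L, y) = -6 + 2*L² (a(L, y) = -6 + 2*(L*L) = -6 + 2*L²)
O(S, Z) = 3*Z (O(S, Z) = 2*Z + Z = 3*Z)
v/O(a(30, 17), 196) = 625970/((3*196)) = 625970/588 = 625970*(1/588) = 312985/294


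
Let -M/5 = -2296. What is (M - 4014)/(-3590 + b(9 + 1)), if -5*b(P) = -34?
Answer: -18665/8958 ≈ -2.0836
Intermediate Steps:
M = 11480 (M = -5*(-2296) = 11480)
b(P) = 34/5 (b(P) = -⅕*(-34) = 34/5)
(M - 4014)/(-3590 + b(9 + 1)) = (11480 - 4014)/(-3590 + 34/5) = 7466/(-17916/5) = 7466*(-5/17916) = -18665/8958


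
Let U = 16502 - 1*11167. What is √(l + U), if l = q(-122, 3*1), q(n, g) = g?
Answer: √5338 ≈ 73.062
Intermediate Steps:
U = 5335 (U = 16502 - 11167 = 5335)
l = 3 (l = 3*1 = 3)
√(l + U) = √(3 + 5335) = √5338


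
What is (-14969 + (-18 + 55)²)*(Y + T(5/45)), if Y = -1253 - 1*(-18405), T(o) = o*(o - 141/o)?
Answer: -18739331200/81 ≈ -2.3135e+8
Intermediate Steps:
Y = 17152 (Y = -1253 + 18405 = 17152)
(-14969 + (-18 + 55)²)*(Y + T(5/45)) = (-14969 + (-18 + 55)²)*(17152 + (-141 + (5/45)²)) = (-14969 + 37²)*(17152 + (-141 + (5*(1/45))²)) = (-14969 + 1369)*(17152 + (-141 + (⅑)²)) = -13600*(17152 + (-141 + 1/81)) = -13600*(17152 - 11420/81) = -13600*1377892/81 = -18739331200/81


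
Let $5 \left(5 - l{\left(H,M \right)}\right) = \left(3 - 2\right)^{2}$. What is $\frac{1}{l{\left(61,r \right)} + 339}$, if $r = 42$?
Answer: $\frac{5}{1719} \approx 0.0029087$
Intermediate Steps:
$l{\left(H,M \right)} = \frac{24}{5}$ ($l{\left(H,M \right)} = 5 - \frac{\left(3 - 2\right)^{2}}{5} = 5 - \frac{1^{2}}{5} = 5 - \frac{1}{5} = \frac{24}{5}$)
$\frac{1}{l{\left(61,r \right)} + 339} = \frac{1}{\frac{24}{5} + 339} = \frac{1}{\frac{1719}{5}} = \frac{5}{1719}$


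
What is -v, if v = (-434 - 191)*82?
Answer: 51250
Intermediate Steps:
v = -51250 (v = -625*82 = -51250)
-v = -1*(-51250) = 51250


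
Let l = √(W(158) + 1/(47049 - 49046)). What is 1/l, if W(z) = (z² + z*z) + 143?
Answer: √199683596642/99991786 ≈ 0.0044690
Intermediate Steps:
W(z) = 143 + 2*z² (W(z) = (z² + z²) + 143 = 2*z² + 143 = 143 + 2*z²)
l = √199683596642/1997 (l = √((143 + 2*158²) + 1/(47049 - 49046)) = √((143 + 2*24964) + 1/(-1997)) = √((143 + 49928) - 1/1997) = √(50071 - 1/1997) = √(99991786/1997) = √199683596642/1997 ≈ 223.77)
1/l = 1/(√199683596642/1997) = √199683596642/99991786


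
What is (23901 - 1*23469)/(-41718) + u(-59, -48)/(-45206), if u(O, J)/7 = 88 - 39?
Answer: -805673/44902474 ≈ -0.017943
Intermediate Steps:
u(O, J) = 343 (u(O, J) = 7*(88 - 39) = 7*49 = 343)
(23901 - 1*23469)/(-41718) + u(-59, -48)/(-45206) = (23901 - 1*23469)/(-41718) + 343/(-45206) = (23901 - 23469)*(-1/41718) + 343*(-1/45206) = 432*(-1/41718) - 49/6458 = -72/6953 - 49/6458 = -805673/44902474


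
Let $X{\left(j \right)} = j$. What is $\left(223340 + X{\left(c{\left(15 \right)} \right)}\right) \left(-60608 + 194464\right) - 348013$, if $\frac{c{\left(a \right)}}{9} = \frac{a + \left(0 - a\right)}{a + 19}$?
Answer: $29895051027$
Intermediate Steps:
$c{\left(a \right)} = 0$ ($c{\left(a \right)} = 9 \frac{a + \left(0 - a\right)}{a + 19} = 9 \frac{a - a}{19 + a} = 9 \frac{0}{19 + a} = 9 \cdot 0 = 0$)
$\left(223340 + X{\left(c{\left(15 \right)} \right)}\right) \left(-60608 + 194464\right) - 348013 = \left(223340 + 0\right) \left(-60608 + 194464\right) - 348013 = 223340 \cdot 133856 - 348013 = 29895399040 - 348013 = 29895051027$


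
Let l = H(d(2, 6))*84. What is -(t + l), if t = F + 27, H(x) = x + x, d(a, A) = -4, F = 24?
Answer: 621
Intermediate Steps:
H(x) = 2*x
l = -672 (l = (2*(-4))*84 = -8*84 = -672)
t = 51 (t = 24 + 27 = 51)
-(t + l) = -(51 - 672) = -1*(-621) = 621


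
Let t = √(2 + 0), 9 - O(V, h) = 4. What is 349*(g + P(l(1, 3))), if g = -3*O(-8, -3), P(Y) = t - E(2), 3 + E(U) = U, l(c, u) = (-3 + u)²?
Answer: -4886 + 349*√2 ≈ -4392.4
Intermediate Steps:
O(V, h) = 5 (O(V, h) = 9 - 1*4 = 9 - 4 = 5)
t = √2 ≈ 1.4142
E(U) = -3 + U
P(Y) = 1 + √2 (P(Y) = √2 - (-3 + 2) = √2 - 1*(-1) = √2 + 1 = 1 + √2)
g = -15 (g = -3*5 = -15)
349*(g + P(l(1, 3))) = 349*(-15 + (1 + √2)) = 349*(-14 + √2) = -4886 + 349*√2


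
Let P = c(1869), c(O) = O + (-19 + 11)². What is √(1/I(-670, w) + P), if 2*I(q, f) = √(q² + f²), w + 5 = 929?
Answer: √(205014555185413 + 325669*√325669)/325669 ≈ 43.966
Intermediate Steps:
w = 924 (w = -5 + 929 = 924)
I(q, f) = √(f² + q²)/2 (I(q, f) = √(q² + f²)/2 = √(f² + q²)/2)
c(O) = 64 + O (c(O) = O + (-8)² = O + 64 = 64 + O)
P = 1933 (P = 64 + 1869 = 1933)
√(1/I(-670, w) + P) = √(1/(√(924² + (-670)²)/2) + 1933) = √(1/(√(853776 + 448900)/2) + 1933) = √(1/(√1302676/2) + 1933) = √(1/((2*√325669)/2) + 1933) = √(1/(√325669) + 1933) = √(√325669/325669 + 1933) = √(1933 + √325669/325669)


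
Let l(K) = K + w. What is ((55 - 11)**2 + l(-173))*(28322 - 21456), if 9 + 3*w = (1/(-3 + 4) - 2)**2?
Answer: 36259346/3 ≈ 1.2086e+7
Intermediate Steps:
w = -8/3 (w = -3 + (1/(-3 + 4) - 2)**2/3 = -3 + (1/1 - 2)**2/3 = -3 + (1 - 2)**2/3 = -3 + (1/3)*(-1)**2 = -3 + (1/3)*1 = -3 + 1/3 = -8/3 ≈ -2.6667)
l(K) = -8/3 + K (l(K) = K - 8/3 = -8/3 + K)
((55 - 11)**2 + l(-173))*(28322 - 21456) = ((55 - 11)**2 + (-8/3 - 173))*(28322 - 21456) = (44**2 - 527/3)*6866 = (1936 - 527/3)*6866 = (5281/3)*6866 = 36259346/3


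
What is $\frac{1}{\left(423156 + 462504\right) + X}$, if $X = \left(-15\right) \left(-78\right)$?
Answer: $\frac{1}{886830} \approx 1.1276 \cdot 10^{-6}$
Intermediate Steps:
$X = 1170$
$\frac{1}{\left(423156 + 462504\right) + X} = \frac{1}{\left(423156 + 462504\right) + 1170} = \frac{1}{885660 + 1170} = \frac{1}{886830}$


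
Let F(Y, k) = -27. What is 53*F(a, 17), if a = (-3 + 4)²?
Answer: -1431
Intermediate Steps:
a = 1 (a = 1² = 1)
53*F(a, 17) = 53*(-27) = -1431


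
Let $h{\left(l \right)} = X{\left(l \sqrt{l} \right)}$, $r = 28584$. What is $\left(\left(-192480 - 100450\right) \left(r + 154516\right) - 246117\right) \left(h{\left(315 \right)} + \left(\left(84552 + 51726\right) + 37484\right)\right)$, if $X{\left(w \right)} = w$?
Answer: $-9319851562828154 - 50685764015565 \sqrt{35} \approx -9.6197 \cdot 10^{15}$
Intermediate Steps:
$h{\left(l \right)} = l^{\frac{3}{2}}$ ($h{\left(l \right)} = l \sqrt{l} = l^{\frac{3}{2}}$)
$\left(\left(-192480 - 100450\right) \left(r + 154516\right) - 246117\right) \left(h{\left(315 \right)} + \left(\left(84552 + 51726\right) + 37484\right)\right) = \left(\left(-192480 - 100450\right) \left(28584 + 154516\right) - 246117\right) \left(315^{\frac{3}{2}} + \left(\left(84552 + 51726\right) + 37484\right)\right) = \left(\left(-292930\right) 183100 - 246117\right) \left(945 \sqrt{35} + \left(136278 + 37484\right)\right) = \left(-53635483000 - 246117\right) \left(945 \sqrt{35} + 173762\right) = - 53635729117 \left(173762 + 945 \sqrt{35}\right) = -9319851562828154 - 50685764015565 \sqrt{35}$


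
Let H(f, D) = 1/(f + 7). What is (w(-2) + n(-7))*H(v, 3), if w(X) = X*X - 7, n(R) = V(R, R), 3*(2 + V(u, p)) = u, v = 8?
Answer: -22/45 ≈ -0.48889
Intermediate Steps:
V(u, p) = -2 + u/3
n(R) = -2 + R/3
H(f, D) = 1/(7 + f)
w(X) = -7 + X² (w(X) = X² - 7 = -7 + X²)
(w(-2) + n(-7))*H(v, 3) = ((-7 + (-2)²) + (-2 + (⅓)*(-7)))/(7 + 8) = ((-7 + 4) + (-2 - 7/3))/15 = (-3 - 13/3)*(1/15) = -22/3*1/15 = -22/45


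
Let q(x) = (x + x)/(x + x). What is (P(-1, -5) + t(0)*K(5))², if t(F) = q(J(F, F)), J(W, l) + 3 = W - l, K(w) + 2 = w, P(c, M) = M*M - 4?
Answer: 576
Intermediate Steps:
P(c, M) = -4 + M² (P(c, M) = M² - 4 = -4 + M²)
K(w) = -2 + w
J(W, l) = -3 + W - l (J(W, l) = -3 + (W - l) = -3 + W - l)
q(x) = 1 (q(x) = (2*x)/((2*x)) = (2*x)*(1/(2*x)) = 1)
t(F) = 1
(P(-1, -5) + t(0)*K(5))² = ((-4 + (-5)²) + 1*(-2 + 5))² = ((-4 + 25) + 1*3)² = (21 + 3)² = 24² = 576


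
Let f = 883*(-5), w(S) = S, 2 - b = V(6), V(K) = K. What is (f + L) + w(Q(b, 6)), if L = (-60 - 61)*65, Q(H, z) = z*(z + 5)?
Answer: -12214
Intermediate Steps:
b = -4 (b = 2 - 1*6 = 2 - 6 = -4)
Q(H, z) = z*(5 + z)
L = -7865 (L = -121*65 = -7865)
f = -4415
(f + L) + w(Q(b, 6)) = (-4415 - 7865) + 6*(5 + 6) = -12280 + 6*11 = -12280 + 66 = -12214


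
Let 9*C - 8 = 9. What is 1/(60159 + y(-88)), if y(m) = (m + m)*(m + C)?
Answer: 9/677831 ≈ 1.3278e-5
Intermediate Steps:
C = 17/9 (C = 8/9 + (1/9)*9 = 8/9 + 1 = 17/9 ≈ 1.8889)
y(m) = 2*m*(17/9 + m) (y(m) = (m + m)*(m + 17/9) = (2*m)*(17/9 + m) = 2*m*(17/9 + m))
1/(60159 + y(-88)) = 1/(60159 + (2/9)*(-88)*(17 + 9*(-88))) = 1/(60159 + (2/9)*(-88)*(17 - 792)) = 1/(60159 + (2/9)*(-88)*(-775)) = 1/(60159 + 136400/9) = 1/(677831/9) = 9/677831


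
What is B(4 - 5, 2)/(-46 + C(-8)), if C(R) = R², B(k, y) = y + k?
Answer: 1/18 ≈ 0.055556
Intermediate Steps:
B(k, y) = k + y
B(4 - 5, 2)/(-46 + C(-8)) = ((4 - 5) + 2)/(-46 + (-8)²) = (-1 + 2)/(-46 + 64) = 1/18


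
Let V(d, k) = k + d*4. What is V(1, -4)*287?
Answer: 0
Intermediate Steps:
V(d, k) = k + 4*d
V(1, -4)*287 = (-4 + 4*1)*287 = (-4 + 4)*287 = 0*287 = 0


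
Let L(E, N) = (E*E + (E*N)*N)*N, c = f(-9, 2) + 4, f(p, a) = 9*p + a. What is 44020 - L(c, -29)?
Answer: -1622030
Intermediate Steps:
f(p, a) = a + 9*p
c = -75 (c = (2 + 9*(-9)) + 4 = (2 - 81) + 4 = -79 + 4 = -75)
L(E, N) = N*(E² + E*N²) (L(E, N) = (E² + E*N²)*N = N*(E² + E*N²))
44020 - L(c, -29) = 44020 - (-75)*(-29)*(-75 + (-29)²) = 44020 - (-75)*(-29)*(-75 + 841) = 44020 - (-75)*(-29)*766 = 44020 - 1*1666050 = 44020 - 1666050 = -1622030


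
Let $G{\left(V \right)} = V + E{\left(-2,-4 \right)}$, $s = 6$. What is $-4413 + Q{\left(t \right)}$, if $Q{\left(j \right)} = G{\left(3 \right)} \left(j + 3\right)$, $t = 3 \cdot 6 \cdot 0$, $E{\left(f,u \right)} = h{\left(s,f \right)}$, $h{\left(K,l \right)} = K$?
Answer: $-4386$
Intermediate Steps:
$E{\left(f,u \right)} = 6$
$G{\left(V \right)} = 6 + V$ ($G{\left(V \right)} = V + 6 = 6 + V$)
$t = 0$ ($t = 18 \cdot 0 = 0$)
$Q{\left(j \right)} = 27 + 9 j$ ($Q{\left(j \right)} = \left(6 + 3\right) \left(j + 3\right) = 9 \left(3 + j\right) = 27 + 9 j$)
$-4413 + Q{\left(t \right)} = -4413 + \left(27 + 9 \cdot 0\right) = -4413 + \left(27 + 0\right) = -4413 + 27 = -4386$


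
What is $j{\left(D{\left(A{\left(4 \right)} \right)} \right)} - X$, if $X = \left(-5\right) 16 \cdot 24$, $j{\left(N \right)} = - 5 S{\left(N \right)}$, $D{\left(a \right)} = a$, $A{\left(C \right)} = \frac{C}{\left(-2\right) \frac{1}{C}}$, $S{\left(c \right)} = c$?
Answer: $1960$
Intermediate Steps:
$A{\left(C \right)} = - \frac{C^{2}}{2}$ ($A{\left(C \right)} = C \left(- \frac{C}{2}\right) = - \frac{C^{2}}{2}$)
$j{\left(N \right)} = - 5 N$
$X = -1920$ ($X = \left(-80\right) 24 = -1920$)
$j{\left(D{\left(A{\left(4 \right)} \right)} \right)} - X = - 5 \left(- \frac{4^{2}}{2}\right) - -1920 = - 5 \left(\left(- \frac{1}{2}\right) 16\right) + 1920 = \left(-5\right) \left(-8\right) + 1920 = 40 + 1920 = 1960$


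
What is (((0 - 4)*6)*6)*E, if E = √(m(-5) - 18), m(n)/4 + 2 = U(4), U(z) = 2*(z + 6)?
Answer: -432*√6 ≈ -1058.2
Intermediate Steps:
U(z) = 12 + 2*z (U(z) = 2*(6 + z) = 12 + 2*z)
m(n) = 72 (m(n) = -8 + 4*(12 + 2*4) = -8 + 4*(12 + 8) = -8 + 4*20 = -8 + 80 = 72)
E = 3*√6 (E = √(72 - 18) = √54 = 3*√6 ≈ 7.3485)
(((0 - 4)*6)*6)*E = (((0 - 4)*6)*6)*(3*√6) = (-4*6*6)*(3*√6) = (-24*6)*(3*√6) = -432*√6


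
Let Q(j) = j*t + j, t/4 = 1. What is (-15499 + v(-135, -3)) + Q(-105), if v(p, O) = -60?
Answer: -16084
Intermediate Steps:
t = 4 (t = 4*1 = 4)
Q(j) = 5*j (Q(j) = j*4 + j = 4*j + j = 5*j)
(-15499 + v(-135, -3)) + Q(-105) = (-15499 - 60) + 5*(-105) = -15559 - 525 = -16084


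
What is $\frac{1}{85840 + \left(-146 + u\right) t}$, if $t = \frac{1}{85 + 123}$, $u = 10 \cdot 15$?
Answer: $\frac{52}{4463681} \approx 1.165 \cdot 10^{-5}$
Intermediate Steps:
$u = 150$
$t = \frac{1}{208} \approx 0.0048077$
$\frac{1}{85840 + \left(-146 + u\right) t} = \frac{1}{85840 + \left(-146 + 150\right) \frac{1}{208}} = \frac{1}{85840 + 4 \cdot \frac{1}{208}} = \frac{1}{85840 + \frac{1}{52}} = \frac{1}{\frac{4463681}{52}} = \frac{52}{4463681}$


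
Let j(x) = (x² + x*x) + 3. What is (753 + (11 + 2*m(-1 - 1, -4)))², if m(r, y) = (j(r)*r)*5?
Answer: 295936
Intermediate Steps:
j(x) = 3 + 2*x² (j(x) = (x² + x²) + 3 = 2*x² + 3 = 3 + 2*x²)
m(r, y) = 5*r*(3 + 2*r²) (m(r, y) = ((3 + 2*r²)*r)*5 = (r*(3 + 2*r²))*5 = 5*r*(3 + 2*r²))
(753 + (11 + 2*m(-1 - 1, -4)))² = (753 + (11 + 2*(10*(-1 - 1)³ + 15*(-1 - 1))))² = (753 + (11 + 2*(10*(-2)³ + 15*(-2))))² = (753 + (11 + 2*(10*(-8) - 30)))² = (753 + (11 + 2*(-80 - 30)))² = (753 + (11 + 2*(-110)))² = (753 + (11 - 220))² = (753 - 209)² = 544² = 295936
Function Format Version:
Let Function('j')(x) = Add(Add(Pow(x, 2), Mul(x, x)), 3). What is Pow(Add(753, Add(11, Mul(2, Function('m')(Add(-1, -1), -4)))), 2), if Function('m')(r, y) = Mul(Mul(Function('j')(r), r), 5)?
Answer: 295936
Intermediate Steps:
Function('j')(x) = Add(3, Mul(2, Pow(x, 2))) (Function('j')(x) = Add(Add(Pow(x, 2), Pow(x, 2)), 3) = Add(Mul(2, Pow(x, 2)), 3) = Add(3, Mul(2, Pow(x, 2))))
Function('m')(r, y) = Mul(5, r, Add(3, Mul(2, Pow(r, 2)))) (Function('m')(r, y) = Mul(Mul(Add(3, Mul(2, Pow(r, 2))), r), 5) = Mul(Mul(r, Add(3, Mul(2, Pow(r, 2)))), 5) = Mul(5, r, Add(3, Mul(2, Pow(r, 2)))))
Pow(Add(753, Add(11, Mul(2, Function('m')(Add(-1, -1), -4)))), 2) = Pow(Add(753, Add(11, Mul(2, Add(Mul(10, Pow(Add(-1, -1), 3)), Mul(15, Add(-1, -1)))))), 2) = Pow(Add(753, Add(11, Mul(2, Add(Mul(10, Pow(-2, 3)), Mul(15, -2))))), 2) = Pow(Add(753, Add(11, Mul(2, Add(Mul(10, -8), -30)))), 2) = Pow(Add(753, Add(11, Mul(2, Add(-80, -30)))), 2) = Pow(Add(753, Add(11, Mul(2, -110))), 2) = Pow(Add(753, Add(11, -220)), 2) = Pow(Add(753, -209), 2) = Pow(544, 2) = 295936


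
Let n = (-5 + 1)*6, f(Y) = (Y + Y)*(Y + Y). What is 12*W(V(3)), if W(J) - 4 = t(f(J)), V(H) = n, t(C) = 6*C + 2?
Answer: 165960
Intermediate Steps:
f(Y) = 4*Y² (f(Y) = (2*Y)*(2*Y) = 4*Y²)
n = -24 (n = -4*6 = -24)
t(C) = 2 + 6*C
V(H) = -24
W(J) = 6 + 24*J² (W(J) = 4 + (2 + 6*(4*J²)) = 4 + (2 + 24*J²) = 6 + 24*J²)
12*W(V(3)) = 12*(6 + 24*(-24)²) = 12*(6 + 24*576) = 12*(6 + 13824) = 12*13830 = 165960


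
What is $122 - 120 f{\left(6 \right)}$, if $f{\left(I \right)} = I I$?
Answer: $-4198$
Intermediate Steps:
$f{\left(I \right)} = I^{2}$
$122 - 120 f{\left(6 \right)} = 122 - 120 \cdot 6^{2} = 122 - 4320 = -4198$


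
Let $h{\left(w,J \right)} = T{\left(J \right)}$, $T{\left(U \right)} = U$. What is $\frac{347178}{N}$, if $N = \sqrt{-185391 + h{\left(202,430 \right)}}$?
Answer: $- \frac{347178 i \sqrt{184961}}{184961} \approx - 807.26 i$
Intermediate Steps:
$h{\left(w,J \right)} = J$
$N = i \sqrt{184961}$ ($N = \sqrt{-185391 + 430} = \sqrt{-184961} = i \sqrt{184961} \approx 430.07 i$)
$\frac{347178}{N} = \frac{347178}{i \sqrt{184961}} = 347178 \left(- \frac{i \sqrt{184961}}{184961}\right) = - \frac{347178 i \sqrt{184961}}{184961}$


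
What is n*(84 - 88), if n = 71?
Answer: -284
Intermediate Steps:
n*(84 - 88) = 71*(84 - 88) = 71*(-4) = -284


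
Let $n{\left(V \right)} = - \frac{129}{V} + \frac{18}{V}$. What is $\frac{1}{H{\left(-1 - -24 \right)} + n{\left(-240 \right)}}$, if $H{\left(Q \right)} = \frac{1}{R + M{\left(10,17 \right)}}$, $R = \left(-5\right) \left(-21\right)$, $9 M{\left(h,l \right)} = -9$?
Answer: $\frac{1040}{491} \approx 2.1181$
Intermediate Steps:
$M{\left(h,l \right)} = -1$ ($M{\left(h,l \right)} = \frac{1}{9} \left(-9\right) = -1$)
$R = 105$
$n{\left(V \right)} = - \frac{111}{V}$
$H{\left(Q \right)} = \frac{1}{104}$ ($H{\left(Q \right)} = \frac{1}{105 - 1} = \frac{1}{104}$)
$\frac{1}{H{\left(-1 - -24 \right)} + n{\left(-240 \right)}} = \frac{1}{\frac{1}{104} - \frac{111}{-240}} = \frac{1}{\frac{1}{104} - - \frac{37}{80}} = \frac{1}{\frac{1}{104} + \frac{37}{80}} = \frac{1}{\frac{491}{1040}} = \frac{1040}{491}$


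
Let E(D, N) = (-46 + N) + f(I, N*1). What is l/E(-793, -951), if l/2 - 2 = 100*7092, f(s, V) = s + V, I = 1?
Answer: -1418404/1947 ≈ -728.51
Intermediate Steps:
f(s, V) = V + s
E(D, N) = -45 + 2*N (E(D, N) = (-46 + N) + (N*1 + 1) = (-46 + N) + (N + 1) = (-46 + N) + (1 + N) = -45 + 2*N)
l = 1418404 (l = 4 + 2*(100*7092) = 4 + 2*709200 = 4 + 1418400 = 1418404)
l/E(-793, -951) = 1418404/(-45 + 2*(-951)) = 1418404/(-45 - 1902) = 1418404/(-1947) = 1418404*(-1/1947) = -1418404/1947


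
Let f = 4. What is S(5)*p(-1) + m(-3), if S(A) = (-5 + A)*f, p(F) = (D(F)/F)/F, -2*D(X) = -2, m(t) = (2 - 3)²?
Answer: 1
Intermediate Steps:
m(t) = 1 (m(t) = (-1)² = 1)
D(X) = 1 (D(X) = -½*(-2) = 1)
p(F) = F⁻² (p(F) = (1/F)/F = 1/(F*F) = F⁻²)
S(A) = -20 + 4*A (S(A) = (-5 + A)*4 = -20 + 4*A)
S(5)*p(-1) + m(-3) = (-20 + 4*5)/(-1)² + 1 = (-20 + 20)*1 + 1 = 0*1 + 1 = 0 + 1 = 1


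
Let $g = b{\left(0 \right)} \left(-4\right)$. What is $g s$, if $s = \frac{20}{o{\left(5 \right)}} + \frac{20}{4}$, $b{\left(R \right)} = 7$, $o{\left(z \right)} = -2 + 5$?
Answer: $- \frac{980}{3} \approx -326.67$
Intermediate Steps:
$o{\left(z \right)} = 3$
$s = \frac{35}{3}$ ($s = \frac{20}{3} + \frac{20}{4} = 20 \cdot \frac{1}{3} + 20 \cdot \frac{1}{4} = \frac{20}{3} + 5 = \frac{35}{3} \approx 11.667$)
$g = -28$ ($g = 7 \left(-4\right) = -28$)
$g s = \left(-28\right) \frac{35}{3} = - \frac{980}{3}$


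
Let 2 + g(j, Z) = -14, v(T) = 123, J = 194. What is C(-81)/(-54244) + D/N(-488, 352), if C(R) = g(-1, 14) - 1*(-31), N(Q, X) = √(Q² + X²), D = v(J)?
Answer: -15/54244 + 123*√5657/45256 ≈ 0.20414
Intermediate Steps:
g(j, Z) = -16 (g(j, Z) = -2 - 14 = -16)
D = 123
C(R) = 15 (C(R) = -16 - 1*(-31) = -16 + 31 = 15)
C(-81)/(-54244) + D/N(-488, 352) = 15/(-54244) + 123/(√((-488)² + 352²)) = 15*(-1/54244) + 123/(√(238144 + 123904)) = -15/54244 + 123/(√362048) = -15/54244 + 123/((8*√5657)) = -15/54244 + 123*(√5657/45256) = -15/54244 + 123*√5657/45256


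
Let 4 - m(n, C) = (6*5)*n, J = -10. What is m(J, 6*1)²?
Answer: 92416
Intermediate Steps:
m(n, C) = 4 - 30*n (m(n, C) = 4 - 6*5*n = 4 - 30*n)
m(J, 6*1)² = (4 - 30*(-10))² = (4 + 300)² = 304² = 92416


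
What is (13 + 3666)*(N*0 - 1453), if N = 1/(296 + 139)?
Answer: -5345587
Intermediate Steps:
N = 1/435 ≈ 0.0022989
(13 + 3666)*(N*0 - 1453) = (13 + 3666)*((1/435)*0 - 1453) = 3679*(0 - 1453) = 3679*(-1453) = -5345587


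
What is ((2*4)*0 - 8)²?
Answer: 64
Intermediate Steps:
((2*4)*0 - 8)² = (8*0 - 8)² = (0 - 8)² = (-8)² = 64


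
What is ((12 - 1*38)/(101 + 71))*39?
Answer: -507/86 ≈ -5.8953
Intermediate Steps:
((12 - 1*38)/(101 + 71))*39 = ((12 - 38)/172)*39 = -26*1/172*39 = -13/86*39 = -507/86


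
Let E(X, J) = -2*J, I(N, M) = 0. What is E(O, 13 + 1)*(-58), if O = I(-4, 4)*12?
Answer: 1624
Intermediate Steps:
O = 0 (O = 0*12 = 0)
E(O, 13 + 1)*(-58) = -2*(13 + 1)*(-58) = -2*14*(-58) = -28*(-58) = 1624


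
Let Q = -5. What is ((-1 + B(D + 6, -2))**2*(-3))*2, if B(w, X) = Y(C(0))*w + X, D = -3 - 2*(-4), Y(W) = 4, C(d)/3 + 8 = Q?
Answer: -10086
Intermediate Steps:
C(d) = -39 (C(d) = -24 + 3*(-5) = -24 - 15 = -39)
D = 5 (D = -3 + 8 = 5)
B(w, X) = X + 4*w (B(w, X) = 4*w + X = X + 4*w)
((-1 + B(D + 6, -2))**2*(-3))*2 = ((-1 + (-2 + 4*(5 + 6)))**2*(-3))*2 = ((-1 + (-2 + 4*11))**2*(-3))*2 = ((-1 + (-2 + 44))**2*(-3))*2 = ((-1 + 42)**2*(-3))*2 = (41**2*(-3))*2 = (1681*(-3))*2 = -5043*2 = -10086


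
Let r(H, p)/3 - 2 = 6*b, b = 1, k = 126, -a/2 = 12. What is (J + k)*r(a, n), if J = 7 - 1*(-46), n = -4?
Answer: 4296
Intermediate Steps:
a = -24 (a = -2*12 = -24)
r(H, p) = 24 (r(H, p) = 6 + 3*(6*1) = 6 + 3*6 = 6 + 18 = 24)
J = 53 (J = 7 + 46 = 53)
(J + k)*r(a, n) = (53 + 126)*24 = 179*24 = 4296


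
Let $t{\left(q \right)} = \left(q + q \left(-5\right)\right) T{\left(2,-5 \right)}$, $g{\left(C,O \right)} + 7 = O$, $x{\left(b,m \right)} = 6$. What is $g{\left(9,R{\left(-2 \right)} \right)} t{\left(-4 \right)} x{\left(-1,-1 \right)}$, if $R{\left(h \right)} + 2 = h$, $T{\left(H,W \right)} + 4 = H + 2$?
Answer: $0$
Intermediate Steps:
$T{\left(H,W \right)} = -2 + H$ ($T{\left(H,W \right)} = -4 + \left(H + 2\right) = -4 + \left(2 + H\right) = -2 + H$)
$R{\left(h \right)} = -2 + h$
$g{\left(C,O \right)} = -7 + O$
$t{\left(q \right)} = 0$ ($t{\left(q \right)} = \left(q + q \left(-5\right)\right) \left(-2 + 2\right) = \left(q - 5 q\right) 0 = - 4 q 0 = 0$)
$g{\left(9,R{\left(-2 \right)} \right)} t{\left(-4 \right)} x{\left(-1,-1 \right)} = \left(-7 - 4\right) 0 \cdot 6 = \left(-7 - 4\right) 0 = \left(-11\right) 0 = 0$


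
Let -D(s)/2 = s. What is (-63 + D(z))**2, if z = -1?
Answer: 3721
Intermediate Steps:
D(s) = -2*s
(-63 + D(z))**2 = (-63 - 2*(-1))**2 = (-63 + 2)**2 = (-61)**2 = 3721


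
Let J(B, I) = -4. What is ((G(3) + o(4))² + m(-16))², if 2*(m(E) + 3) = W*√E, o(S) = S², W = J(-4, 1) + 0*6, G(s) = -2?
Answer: 37185 - 3088*I ≈ 37185.0 - 3088.0*I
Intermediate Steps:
W = -4 (W = -4 + 0*6 = -4 + 0 = -4)
m(E) = -3 - 2*√E (m(E) = -3 + (-4*√E)/2 = -3 - 2*√E)
((G(3) + o(4))² + m(-16))² = ((-2 + 4²)² + (-3 - 8*I))² = ((-2 + 16)² + (-3 - 8*I))² = (14² + (-3 - 8*I))² = (196 + (-3 - 8*I))² = (193 - 8*I)²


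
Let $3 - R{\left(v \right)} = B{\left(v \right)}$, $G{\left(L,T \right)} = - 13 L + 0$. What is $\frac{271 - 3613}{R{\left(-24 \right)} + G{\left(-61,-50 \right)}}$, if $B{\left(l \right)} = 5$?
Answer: $- \frac{3342}{791} \approx -4.225$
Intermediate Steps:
$G{\left(L,T \right)} = - 13 L$
$R{\left(v \right)} = -2$ ($R{\left(v \right)} = 3 - 5 = -2$)
$\frac{271 - 3613}{R{\left(-24 \right)} + G{\left(-61,-50 \right)}} = \frac{271 - 3613}{-2 - -793} = - \frac{3342}{-2 + 793} = - \frac{3342}{791}$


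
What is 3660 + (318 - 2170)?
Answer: 1808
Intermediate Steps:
3660 + (318 - 2170) = 3660 - 1852 = 1808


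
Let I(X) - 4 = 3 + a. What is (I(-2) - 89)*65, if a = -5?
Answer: -5655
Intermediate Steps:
I(X) = 2 (I(X) = 4 + (3 - 5) = 4 - 2 = 2)
(I(-2) - 89)*65 = (2 - 89)*65 = -87*65 = -5655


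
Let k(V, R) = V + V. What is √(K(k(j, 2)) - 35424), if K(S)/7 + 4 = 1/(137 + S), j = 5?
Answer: I*√15634311/21 ≈ 188.29*I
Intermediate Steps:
k(V, R) = 2*V
K(S) = -28 + 7/(137 + S)
√(K(k(j, 2)) - 35424) = √(7*(-547 - 8*5)/(137 + 2*5) - 35424) = √(7*(-547 - 4*10)/(137 + 10) - 35424) = √(7*(-547 - 40)/147 - 35424) = √(7*(1/147)*(-587) - 35424) = √(-587/21 - 35424) = √(-744491/21) = I*√15634311/21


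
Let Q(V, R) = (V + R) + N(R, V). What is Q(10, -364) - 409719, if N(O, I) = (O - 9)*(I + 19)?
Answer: -420890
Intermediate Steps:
N(O, I) = (-9 + O)*(19 + I)
Q(V, R) = -171 - 8*V + 20*R + R*V (Q(V, R) = (V + R) + (-171 - 9*V + 19*R + V*R) = (R + V) + (-171 - 9*V + 19*R + R*V) = -171 - 8*V + 20*R + R*V)
Q(10, -364) - 409719 = (-171 - 8*10 + 20*(-364) - 364*10) - 409719 = (-171 - 80 - 7280 - 3640) - 409719 = -11171 - 409719 = -420890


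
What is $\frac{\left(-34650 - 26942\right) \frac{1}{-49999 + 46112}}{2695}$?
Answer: $\frac{61592}{10475465} \approx 0.0058796$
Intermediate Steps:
$\frac{\left(-34650 - 26942\right) \frac{1}{-49999 + 46112}}{2695} = - \frac{61592}{-3887} \cdot \frac{1}{2695} = \left(-61592\right) \left(- \frac{1}{3887}\right) \frac{1}{2695} = \frac{61592}{3887} \cdot \frac{1}{2695} = \frac{61592}{10475465}$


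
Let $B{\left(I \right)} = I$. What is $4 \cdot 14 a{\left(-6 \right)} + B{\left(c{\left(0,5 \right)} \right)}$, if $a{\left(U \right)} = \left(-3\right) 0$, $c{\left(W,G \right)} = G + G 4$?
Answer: $25$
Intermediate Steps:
$c{\left(W,G \right)} = 5 G$ ($c{\left(W,G \right)} = G + 4 G = 5 G$)
$a{\left(U \right)} = 0$
$4 \cdot 14 a{\left(-6 \right)} + B{\left(c{\left(0,5 \right)} \right)} = 4 \cdot 14 \cdot 0 + 5 \cdot 5 = 56 \cdot 0 + 25 = 0 + 25 = 25$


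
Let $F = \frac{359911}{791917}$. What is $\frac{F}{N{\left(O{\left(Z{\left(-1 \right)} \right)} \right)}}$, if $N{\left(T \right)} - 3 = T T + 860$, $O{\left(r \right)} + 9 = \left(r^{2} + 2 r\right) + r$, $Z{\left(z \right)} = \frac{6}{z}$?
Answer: $\frac{359911}{747569648} \approx 0.00048144$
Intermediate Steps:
$O{\left(r \right)} = -9 + r^{2} + 3 r$ ($O{\left(r \right)} = -9 + \left(\left(r^{2} + 2 r\right) + r\right) = -9 + \left(r^{2} + 3 r\right) = -9 + r^{2} + 3 r$)
$F = \frac{359911}{791917}$ ($F = 359911 \cdot \frac{1}{791917} = \frac{359911}{791917} \approx 0.45448$)
$N{\left(T \right)} = 863 + T^{2}$ ($N{\left(T \right)} = 3 + \left(T T + 860\right) = 3 + \left(T^{2} + 860\right) = 3 + \left(860 + T^{2}\right) = 863 + T^{2}$)
$\frac{F}{N{\left(O{\left(Z{\left(-1 \right)} \right)} \right)}} = \frac{359911}{791917 \left(863 + \left(-9 + \left(\frac{6}{-1}\right)^{2} + 3 \frac{6}{-1}\right)^{2}\right)} = \frac{359911}{791917 \left(863 + \left(-9 + \left(6 \left(-1\right)\right)^{2} + 3 \cdot 6 \left(-1\right)\right)^{2}\right)} = \frac{359911}{791917 \left(863 + \left(-9 + \left(-6\right)^{2} + 3 \left(-6\right)\right)^{2}\right)} = \frac{359911}{791917 \left(863 + \left(-9 + 36 - 18\right)^{2}\right)} = \frac{359911}{791917 \left(863 + 9^{2}\right)} = \frac{359911}{791917 \left(863 + 81\right)} = \frac{359911}{791917 \cdot 944} = \frac{359911}{791917} \cdot \frac{1}{944} = \frac{359911}{747569648}$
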